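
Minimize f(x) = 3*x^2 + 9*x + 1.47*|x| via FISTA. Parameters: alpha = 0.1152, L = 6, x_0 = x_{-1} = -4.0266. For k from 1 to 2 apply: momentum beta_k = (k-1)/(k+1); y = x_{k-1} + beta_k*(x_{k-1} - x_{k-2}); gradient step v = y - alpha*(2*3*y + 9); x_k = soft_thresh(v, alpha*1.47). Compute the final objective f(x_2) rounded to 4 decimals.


FISTA on f(x) = 3*x^2 + 9*x + 1.47*|x|
L = 6, alpha = 0.1152
Iteration 1: beta = 0.0, y = -4.0266 + 0.0*(-4.0266 + 4.0266) = -4.0266
  grad(y) = -15.1596, v = y - alpha*grad = -2.2802
  prox(v) = soft_thresh(-2.2802, 0.1693) = -2.1109
Iteration 2: beta = 0.3333, y = -2.1109 + 0.3333*(-2.1109 + 4.0266) = -1.4723
  grad(y) = 0.1662, v = y - alpha*grad = -1.4914
  prox(v) = soft_thresh(-1.4914, 0.1693) = -1.3221
f(x_2) = 3*(-1.3221)^2 + 9*(-1.3221) + 1.47*|-1.3221| = -4.7116


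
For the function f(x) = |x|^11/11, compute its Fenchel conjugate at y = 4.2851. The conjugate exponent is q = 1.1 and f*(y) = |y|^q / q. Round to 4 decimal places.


The conjugate exponent q satisfies 1/p + 1/q = 1.
p = 11, so q = 11/(11 - 1) = 1.1
|y|^q = 4.2851^1.1 = 4.9563
f*(4.2851) = 4.9563 / 1.1 = 4.5057


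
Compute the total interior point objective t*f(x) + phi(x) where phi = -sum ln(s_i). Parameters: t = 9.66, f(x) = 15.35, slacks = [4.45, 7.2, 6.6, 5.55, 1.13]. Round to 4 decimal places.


Step 1: Compute log-barrier.
ln values: [1.4929, 1.9741, 1.8871, 1.7138, 0.1222]
phi = -(1.4929 + 1.9741 + 1.8871 + 1.7138 + 0.1222) = -7.1901
Step 2: Compute augmented objective.
t*f(x) = 9.66*15.35 = 148.281
Total = 148.281 - 7.1901 = 141.0909


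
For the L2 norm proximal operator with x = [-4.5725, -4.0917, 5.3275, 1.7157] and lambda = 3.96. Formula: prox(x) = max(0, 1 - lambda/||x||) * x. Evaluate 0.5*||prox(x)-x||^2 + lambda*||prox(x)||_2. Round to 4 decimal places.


Step 1: Compute ||x||.
||x|| = 8.3052
Step 2: Compute scaling factor.
scale = max(0, 1 - 3.96/8.3052) = 0.5232
Step 3: prox(x) = [-2.3923, -2.1407, 2.7873, 0.8976]
||prox(x)|| = 4.3452
Step 4: Proximal objective.
0.5*||prox-x||^2 = 7.8408
lambda*||prox|| = 17.207
Total = 25.0476


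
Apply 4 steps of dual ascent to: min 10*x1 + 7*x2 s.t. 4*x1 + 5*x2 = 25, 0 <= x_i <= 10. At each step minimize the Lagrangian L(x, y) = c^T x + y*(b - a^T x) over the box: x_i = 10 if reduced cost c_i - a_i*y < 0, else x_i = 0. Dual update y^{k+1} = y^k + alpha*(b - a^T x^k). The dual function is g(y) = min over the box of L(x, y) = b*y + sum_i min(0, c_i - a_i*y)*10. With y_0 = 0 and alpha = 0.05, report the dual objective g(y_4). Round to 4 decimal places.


Dual ascent for LP: min 10*x1 + 7*x2, 4*x1 + 5*x2 = 25, 0 <= x_i <= 10
Step 1: y^k = 0.0, reduced costs: (10.0, 7.0)
  x^k = (0.0, 0.0), subgradient = b - a^T x = 25.0
  y^{k+1} = 0.0 + 0.05*25.0 = 1.25
Step 2: y^k = 1.25, reduced costs: (5.0, 0.75)
  x^k = (0.0, 0.0), subgradient = b - a^T x = 25.0
  y^{k+1} = 1.25 + 0.05*25.0 = 2.5
Step 3: y^k = 2.5, reduced costs: (0.0, -5.5)
  x^k = (0.0, 10.0), subgradient = b - a^T x = -25.0
  y^{k+1} = 2.5 + 0.05*-25.0 = 1.25
Step 4: y^k = 1.25, reduced costs: (5.0, 0.75)
  x^k = (0.0, 0.0), subgradient = b - a^T x = 25.0
  y^{k+1} = 1.25 + 0.05*25.0 = 2.5
Dual objective at y_4 = 2.5: reduced costs (0.0, -5.5), box minimizer x = (0.0, 10.0)
g(y_4) = b*y + (c1 - a1*y)*x1 + (c2 - a2*y)*x2 = 25*2.5 + 0.0*0.0 + (-5.5)*10.0 = 62.5 + 0.0 - 55.0 = 7.5


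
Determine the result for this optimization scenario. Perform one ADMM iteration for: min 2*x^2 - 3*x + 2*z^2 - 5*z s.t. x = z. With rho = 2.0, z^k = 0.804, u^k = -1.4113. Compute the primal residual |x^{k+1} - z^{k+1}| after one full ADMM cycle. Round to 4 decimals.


ADMM iteration with rho = 2.0, z^k = 0.804, u^k = -1.4113
Step 1: x-update.
Minimize 2*x^2 - 3*x + (2.0/2)*(x - 0.804 - 1.4113)^2
FOC: (2*2 + 2.0)*x = 3 + 2.0*(0.804 + 1.4113)
x^{k+1} = 1.2384
Step 2: z-update.
Minimize 2*z^2 - 5*z + (2.0/2)*(1.2384 - z - 1.4113)^2
FOC: (2*2 + 2.0)*z = 5 + 2.0*(1.2384 - 1.4113)
z^{k+1} = 0.7757
Step 3: u-update.
u^{k+1} = -1.4113 + 1.2384 - 0.7757 = -0.9486
Step 4: Primal residual = |1.2384 - 0.7757| = 0.4627


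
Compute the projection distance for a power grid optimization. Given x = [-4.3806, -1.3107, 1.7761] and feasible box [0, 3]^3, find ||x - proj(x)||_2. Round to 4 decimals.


Project each component onto [0, 3].
clip(-4.3806) = 0.0, clip(-1.3107) = 0.0, clip(1.7761) = 1.7761
Projection = [0.0, 0.0, 1.7761]
Squared diffs: [19.1897, 1.7179, 0.0]
Distance = sqrt(20.9076) = 4.5725


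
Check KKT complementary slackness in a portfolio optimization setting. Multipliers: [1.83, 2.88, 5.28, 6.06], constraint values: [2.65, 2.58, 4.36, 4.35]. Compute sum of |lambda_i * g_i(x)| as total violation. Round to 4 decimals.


KKT complementary slackness check:
lambda_1 * g_1 = 1.83 * 2.65 = 4.8495
lambda_2 * g_2 = 2.88 * 2.58 = 7.4304
lambda_3 * g_3 = 5.28 * 4.36 = 23.0208
lambda_4 * g_4 = 6.06 * 4.35 = 26.361
Total violation = 4.8495 + 7.4304 + 23.0208 + 26.361 = 61.6617


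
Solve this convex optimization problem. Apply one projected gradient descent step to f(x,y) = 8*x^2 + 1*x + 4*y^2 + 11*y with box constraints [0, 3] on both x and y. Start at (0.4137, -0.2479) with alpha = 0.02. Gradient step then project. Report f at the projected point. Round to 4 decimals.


Step 1: Compute gradient at (0.4137, -0.2479).
grad_x = 2*8*0.4137 + 1 = 7.6192
grad_y = 2*4*-0.2479 + 11 = 9.0168
Step 2: Gradient step.
x_raw = 0.4137 - 0.02*7.6192 = 0.2613
y_raw = -0.2479 - 0.02*9.0168 = -0.4282
Step 3: Project onto [0, 3].
x_proj = clip(0.2613) = 0.2613
y_proj = clip(-0.4282) = 0.0
Step 4: Evaluate f.
f(0.2613, 0.0) = 0.8076


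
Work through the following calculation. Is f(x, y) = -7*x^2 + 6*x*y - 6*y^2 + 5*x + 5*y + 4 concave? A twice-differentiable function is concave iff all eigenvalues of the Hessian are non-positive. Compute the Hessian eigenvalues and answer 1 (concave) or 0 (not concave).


The Hessian of f(x,y) = -7*x^2 + 6*x*y - 6*y^2 + 5*x + 5*y + 4 is:
H = [[-14, 6], [6, -12]]
Trace = -14 - 12 = -26
Determinant = -14*-12 - (6)^2 = 132
Discriminant = (-26)^2 - 4*132 = 148.0
Eigenvalues: lambda_1 = -19.0828, lambda_2 = -6.9172
The function is concave.

1


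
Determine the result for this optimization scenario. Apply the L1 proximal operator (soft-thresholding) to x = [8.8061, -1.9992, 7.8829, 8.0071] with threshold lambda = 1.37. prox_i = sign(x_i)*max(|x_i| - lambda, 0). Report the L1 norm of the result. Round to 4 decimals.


Soft-thresholding with lambda = 1.37:
prox(8.8061) = sign(8.8061)*max(|8.8061| - 1.37, 0) = 7.4361
prox(-1.9992) = sign(-1.9992)*max(|-1.9992| - 1.37, 0) = -0.6292
prox(7.8829) = sign(7.8829)*max(|7.8829| - 1.37, 0) = 6.5129
prox(8.0071) = sign(8.0071)*max(|8.0071| - 1.37, 0) = 6.6371
prox(x) = [7.4361, -0.6292, 6.5129, 6.6371]
||prox(x)||_1 = 7.4361 + 0.6292 + 6.5129 + 6.6371 = 21.2153


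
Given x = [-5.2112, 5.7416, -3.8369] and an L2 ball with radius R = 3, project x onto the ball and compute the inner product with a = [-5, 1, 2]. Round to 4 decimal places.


Step 1: Compute ||x|| (intermediates to 6 decimals).
||x|| = sqrt((-5.2112)^2 + 5.7416^2 + (-3.8369)^2) = 8.651265
Step 2: Project.
Since ||x|| > R, scale = R/||x|| = 3/8.651265 = 0.34677, proj(x) = scale * x
proj(x) = [-1.807088, 1.991015, -1.330522]
Step 3: Dot product.
a^T * proj(x) = -5*(-1.807088) + 1*1.991015 + 2*(-1.330522) = 8.3654


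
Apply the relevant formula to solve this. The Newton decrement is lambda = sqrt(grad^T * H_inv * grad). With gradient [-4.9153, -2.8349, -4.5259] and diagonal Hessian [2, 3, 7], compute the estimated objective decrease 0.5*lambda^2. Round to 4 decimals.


Step 1: H is diagonal, so H^(-1) * g = [-2.4577, -0.945, -0.6466].
Step 2: g^T H^(-1) g = sum_i g_i^2 / H_ii
  = (-4.9153)^2/2 + (-2.8349)^2/3 + (-4.5259)^2/7
  = 12.0801 + 2.6789 + 2.9263 = 17.6852
Step 3: Objective decrease = 0.5 * g^T H^(-1) g = 8.8426


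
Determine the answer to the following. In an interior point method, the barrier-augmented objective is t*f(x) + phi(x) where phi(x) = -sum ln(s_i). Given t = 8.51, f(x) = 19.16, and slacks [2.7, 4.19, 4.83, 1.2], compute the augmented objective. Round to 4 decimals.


Step 1: Compute log-barrier.
ln values: [0.9933, 1.4327, 1.5748, 0.1823]
phi = -(0.9933 + 1.4327 + 1.5748 + 0.1823) = -4.1831
Step 2: Compute augmented objective.
t*f(x) = 8.51*19.16 = 163.0516
Total = 163.0516 - 4.1831 = 158.8685


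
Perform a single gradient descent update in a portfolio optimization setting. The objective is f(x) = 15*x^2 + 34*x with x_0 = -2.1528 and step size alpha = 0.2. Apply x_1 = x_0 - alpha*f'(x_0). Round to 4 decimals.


We compute the gradient at x_0 and apply the update.
f'(x) = 30*x + 34
f'(-2.1528) = 30*-2.1528 + 34 = -30.584
x_1 = -2.1528 - 0.2*-30.584 = 3.964


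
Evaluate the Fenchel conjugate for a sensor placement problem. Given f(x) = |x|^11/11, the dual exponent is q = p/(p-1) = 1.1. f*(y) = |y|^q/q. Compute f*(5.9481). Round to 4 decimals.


The conjugate exponent q satisfies 1/p + 1/q = 1.
p = 11, so q = 11/(11 - 1) = 1.1
|y|^q = 5.9481^1.1 = 7.1091
f*(5.9481) = 7.1091 / 1.1 = 6.4628


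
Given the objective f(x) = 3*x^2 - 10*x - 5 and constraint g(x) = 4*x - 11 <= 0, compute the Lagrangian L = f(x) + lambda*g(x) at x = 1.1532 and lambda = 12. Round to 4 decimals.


Step 1: Evaluate f(x).
f(1.1532) = 3*1.1532^2 - 10*1.1532 - 5 = -12.5424
Step 2: Evaluate g(x).
g(1.1532) = 4*1.1532 - 11 = -6.3872
Step 3: Compute Lagrangian.
L = -12.5424 + 12*-6.3872 = -89.1888


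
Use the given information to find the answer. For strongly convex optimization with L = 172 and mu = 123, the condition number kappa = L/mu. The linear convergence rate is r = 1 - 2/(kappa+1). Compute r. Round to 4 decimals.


Step 1: Compute the condition number.
kappa = L/mu = 172/123 = 1.3984
Step 2: Compute the convergence rate.
r = 1 - 2/(kappa + 1) = 1 - 2*mu/(L + mu) = (L - mu)/(L + mu) = 49/295 = 0.1661


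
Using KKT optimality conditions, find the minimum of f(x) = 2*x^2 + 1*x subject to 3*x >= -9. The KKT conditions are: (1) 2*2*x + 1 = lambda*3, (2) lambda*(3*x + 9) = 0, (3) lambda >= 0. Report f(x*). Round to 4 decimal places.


Step 1: Try lambda = 0 (constraint inactive).
Stationarity: 2*2*x + 1 = 0
x* = -1/(2*2) = -0.25
Check constraint: 3*-0.25 = -0.75 >= -9 -- satisfied.
Step 2: Compute optimal value.
f(x*) = 2*(-0.25)^2 + 1*(-0.25) = -0.125


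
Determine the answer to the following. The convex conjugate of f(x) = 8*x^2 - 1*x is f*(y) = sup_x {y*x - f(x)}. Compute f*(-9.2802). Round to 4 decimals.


f*(y) = sup_x {y*x - a*x^2 - b*x} = sup_x {(y-b)*x - a*x^2}
FOC: (y - b) - 2a*x = 0 => x* = (y - b)/(2a)
x* = (-9.2802 + 1)/(2*8) = -0.5175
f*(-9.2802) = (y-b)^2/(4a) = (-9.2802 + 1)^2/(4*8)
= 68.5617/32 = 2.1426


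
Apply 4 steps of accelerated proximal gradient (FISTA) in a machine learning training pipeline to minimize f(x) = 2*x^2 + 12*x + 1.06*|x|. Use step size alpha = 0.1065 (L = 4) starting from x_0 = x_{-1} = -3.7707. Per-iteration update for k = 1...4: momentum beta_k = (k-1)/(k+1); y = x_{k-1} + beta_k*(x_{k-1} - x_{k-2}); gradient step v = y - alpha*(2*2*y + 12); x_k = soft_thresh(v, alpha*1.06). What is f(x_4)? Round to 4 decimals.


FISTA on f(x) = 2*x^2 + 12*x + 1.06*|x|
L = 4, alpha = 0.1065
Iteration 1: beta = 0.0, y = -3.7707 + 0.0*(-3.7707 + 3.7707) = -3.7707
  grad(y) = -3.0828, v = y - alpha*grad = -3.4424
  prox(v) = soft_thresh(-3.4424, 0.1129) = -3.3295
Iteration 2: beta = 0.3333, y = -3.3295 + 0.3333*(-3.3295 + 3.7707) = -3.1824
  grad(y) = -0.7297, v = y - alpha*grad = -3.1047
  prox(v) = soft_thresh(-3.1047, 0.1129) = -2.9918
Iteration 3: beta = 0.5, y = -2.9918 + 0.5*(-2.9918 + 3.3295) = -2.823
  grad(y) = 0.7081, v = y - alpha*grad = -2.8984
  prox(v) = soft_thresh(-2.8984, 0.1129) = -2.7855
Iteration 4: beta = 0.6, y = -2.7855 + 0.6*(-2.7855 + 2.9918) = -2.6617
  grad(y) = 1.3531, v = y - alpha*grad = -2.8058
  prox(v) = soft_thresh(-2.8058, 0.1129) = -2.6929
f(x_4) = 2*(-2.6929)^2 + 12*(-2.6929) + 1.06*|-2.6929| = -14.9569


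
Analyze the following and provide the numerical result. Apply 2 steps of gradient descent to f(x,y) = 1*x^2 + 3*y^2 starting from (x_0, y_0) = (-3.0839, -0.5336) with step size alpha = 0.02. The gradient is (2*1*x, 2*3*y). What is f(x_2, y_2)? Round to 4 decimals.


Gradient descent on f(x,y) = 1*x^2 + 3*y^2.
Starting point: (-3.0839, -0.5336), alpha = 0.02
Step 1: grad_x = 2*1*-3.0839 = -6.1678, grad_y = 2*3*-0.5336 = -3.2016
  x_1 = -3.0839 - 0.02*-6.1678 = -2.9605
  y_1 = -0.5336 - 0.02*-3.2016 = -0.4696
Step 2: grad_x = 2*1*-2.9605 = -5.9211, grad_y = 2*3*-0.4696 = -2.8174
  x_2 = -2.9605 - 0.02*-5.9211 = -2.8421
  y_2 = -0.4696 - 0.02*-2.8174 = -0.4132
f(-2.8421, -0.4132) = 1*(-2.8421)^2 + 3*(-0.4132)^2 = 8.5899


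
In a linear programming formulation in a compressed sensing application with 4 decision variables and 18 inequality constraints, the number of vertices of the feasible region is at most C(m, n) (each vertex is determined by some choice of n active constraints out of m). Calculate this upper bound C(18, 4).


Each vertex corresponds to some choice of n active constraints out of m, so the number of vertices is at most C(m, n) = m! / (n!(m-n)!).
m = 18, n = 4
Numerator: 18 * 17 * 16 * 15
Denominator: 4! = 24
C(18, 4) = 3060


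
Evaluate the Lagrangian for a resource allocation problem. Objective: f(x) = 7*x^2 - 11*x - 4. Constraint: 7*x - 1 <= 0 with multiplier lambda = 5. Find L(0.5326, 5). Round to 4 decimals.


Step 1: Evaluate f(x).
f(0.5326) = 7*0.5326^2 - 11*0.5326 - 4 = -7.873
Step 2: Evaluate g(x).
g(0.5326) = 7*0.5326 - 1 = 2.7282
Step 3: Compute Lagrangian.
L = -7.873 + 5*2.7282 = 5.768


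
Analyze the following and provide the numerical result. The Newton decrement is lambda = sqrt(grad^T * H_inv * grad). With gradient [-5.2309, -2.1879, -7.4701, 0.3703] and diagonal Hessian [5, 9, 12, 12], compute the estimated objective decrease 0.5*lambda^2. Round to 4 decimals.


Step 1: H is diagonal, so H^(-1) * g = [-1.0462, -0.2431, -0.6225, 0.0309].
Step 2: g^T H^(-1) g = sum_i g_i^2 / H_ii
  = (-5.2309)^2/5 + (-2.1879)^2/9 + (-7.4701)^2/12 + (0.3703)^2/12
  = 5.4725 + 0.5319 + 4.6502 + 0.0114 = 10.666
Step 3: Objective decrease = 0.5 * g^T H^(-1) g = 5.333


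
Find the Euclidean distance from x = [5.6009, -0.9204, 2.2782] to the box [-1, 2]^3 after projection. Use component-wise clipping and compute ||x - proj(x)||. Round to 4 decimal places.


Project each component onto [-1, 2].
clip(5.6009) = 2.0, clip(-0.9204) = -0.9204, clip(2.2782) = 2.0
Projection = [2.0, -0.9204, 2.0]
Squared diffs: [12.9665, 0.0, 0.0774]
Distance = sqrt(13.0439) = 3.6116


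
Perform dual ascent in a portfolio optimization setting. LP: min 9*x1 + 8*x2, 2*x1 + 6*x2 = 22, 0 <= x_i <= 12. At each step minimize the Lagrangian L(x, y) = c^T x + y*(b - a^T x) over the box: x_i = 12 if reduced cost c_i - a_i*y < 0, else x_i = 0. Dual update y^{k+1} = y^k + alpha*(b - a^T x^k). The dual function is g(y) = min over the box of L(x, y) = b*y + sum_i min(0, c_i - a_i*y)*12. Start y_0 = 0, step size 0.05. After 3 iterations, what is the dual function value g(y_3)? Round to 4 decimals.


Dual ascent for LP: min 9*x1 + 8*x2, 2*x1 + 6*x2 = 22, 0 <= x_i <= 12
Step 1: y^k = 0.0, reduced costs: (9.0, 8.0)
  x^k = (0.0, 0.0), subgradient = b - a^T x = 22.0
  y^{k+1} = 0.0 + 0.05*22.0 = 1.1
Step 2: y^k = 1.1, reduced costs: (6.8, 1.4)
  x^k = (0.0, 0.0), subgradient = b - a^T x = 22.0
  y^{k+1} = 1.1 + 0.05*22.0 = 2.2
Step 3: y^k = 2.2, reduced costs: (4.6, -5.2)
  x^k = (0.0, 12.0), subgradient = b - a^T x = -50.0
  y^{k+1} = 2.2 + 0.05*-50.0 = -0.3
Dual objective at y_3 = -0.3: reduced costs (9.6, 9.8), box minimizer x = (0.0, 0.0)
g(y_3) = b*y + (c1 - a1*y)*x1 + (c2 - a2*y)*x2 = 22*(-0.3) + 9.6*0.0 + 9.8*0.0 = -6.6 + 0.0 + 0.0 = -6.6


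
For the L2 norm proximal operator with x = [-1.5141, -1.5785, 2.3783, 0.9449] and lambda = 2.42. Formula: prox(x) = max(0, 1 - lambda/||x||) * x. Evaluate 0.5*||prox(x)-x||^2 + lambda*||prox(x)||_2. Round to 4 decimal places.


Step 1: Compute ||x||.
||x|| = 3.3665
Step 2: Compute scaling factor.
scale = max(0, 1 - 2.42/3.3665) = 0.2812
Step 3: prox(x) = [-0.4257, -0.4438, 0.6687, 0.2657]
||prox(x)|| = 0.9465
Step 4: Proximal objective.
0.5*||prox-x||^2 = 2.9282
lambda*||prox|| = 2.2905
Total = 5.2187


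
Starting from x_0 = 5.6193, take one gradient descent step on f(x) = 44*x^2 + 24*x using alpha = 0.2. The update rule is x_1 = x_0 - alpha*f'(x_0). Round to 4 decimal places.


We compute the gradient at x_0 and apply the update.
f'(x) = 88*x + 24
f'(5.6193) = 88*5.6193 + 24 = 518.4984
x_1 = 5.6193 - 0.2*518.4984 = -98.0804


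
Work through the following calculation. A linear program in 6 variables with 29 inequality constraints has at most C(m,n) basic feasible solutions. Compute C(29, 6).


Each vertex corresponds to some choice of n active constraints out of m, so the number of vertices is at most C(m, n) = m! / (n!(m-n)!).
m = 29, n = 6
Numerator: 29 * 28 * 27 * 26 * 25 * 24
Denominator: 6! = 720
C(29, 6) = 475020


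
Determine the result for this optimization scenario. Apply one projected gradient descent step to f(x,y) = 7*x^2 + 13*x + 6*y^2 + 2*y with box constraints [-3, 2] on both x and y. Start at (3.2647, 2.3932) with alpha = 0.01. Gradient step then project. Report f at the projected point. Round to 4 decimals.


Step 1: Compute gradient at (3.2647, 2.3932).
grad_x = 2*7*3.2647 + 13 = 58.7058
grad_y = 2*6*2.3932 + 2 = 30.7184
Step 2: Gradient step.
x_raw = 3.2647 - 0.01*58.7058 = 2.6776
y_raw = 2.3932 - 0.01*30.7184 = 2.086
Step 3: Project onto [-3, 2].
x_proj = clip(2.6776) = 2.0
y_proj = clip(2.086) = 2.0
Step 4: Evaluate f.
f(2.0, 2.0) = 82.0


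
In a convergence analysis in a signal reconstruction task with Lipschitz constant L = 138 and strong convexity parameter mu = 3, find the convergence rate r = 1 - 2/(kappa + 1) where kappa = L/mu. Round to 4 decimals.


Step 1: Compute the condition number.
kappa = L/mu = 138/3 = 46.0
Step 2: Compute the convergence rate.
r = 1 - 2/(kappa + 1) = 1 - 2*mu/(L + mu) = (L - mu)/(L + mu) = 135/141 = 0.9574


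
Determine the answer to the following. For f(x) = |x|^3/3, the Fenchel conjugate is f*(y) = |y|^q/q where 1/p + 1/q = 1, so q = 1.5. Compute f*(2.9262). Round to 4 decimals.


The conjugate exponent q satisfies 1/p + 1/q = 1.
p = 3, so q = 3/(3 - 1) = 1.5
|y|^q = 2.9262^1.5 = 5.0056
f*(2.9262) = 5.0056 / 1.5 = 3.3371


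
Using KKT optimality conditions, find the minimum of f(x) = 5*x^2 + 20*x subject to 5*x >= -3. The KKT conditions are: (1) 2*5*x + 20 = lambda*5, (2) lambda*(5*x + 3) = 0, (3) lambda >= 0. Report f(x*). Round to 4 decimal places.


Step 1: Try lambda = 0 (constraint inactive).
x_unc = -20/(2*5) = -2.0
Check: 5*-2.0 = -10.0 < -3 -- violated!
Step 2: Constraint must be active: 5*x = -3
x* = -3/5 = -0.6
lambda = (2*5*(-0.6) + 20)/5 = 2.8
Step 3: Compute optimal value.
f(x*) = 5*(-0.6)^2 + 20*(-0.6) = -10.2


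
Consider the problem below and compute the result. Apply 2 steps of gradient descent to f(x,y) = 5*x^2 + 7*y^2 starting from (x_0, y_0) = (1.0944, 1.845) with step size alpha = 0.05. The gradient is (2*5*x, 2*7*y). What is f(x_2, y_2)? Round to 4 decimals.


Gradient descent on f(x,y) = 5*x^2 + 7*y^2.
Starting point: (1.0944, 1.845), alpha = 0.05
Step 1: grad_x = 2*5*1.0944 = 10.944, grad_y = 2*7*1.845 = 25.83
  x_1 = 1.0944 - 0.05*10.944 = 0.5472
  y_1 = 1.845 - 0.05*25.83 = 0.5535
Step 2: grad_x = 2*5*0.5472 = 5.472, grad_y = 2*7*0.5535 = 7.749
  x_2 = 0.5472 - 0.05*5.472 = 0.2736
  y_2 = 0.5535 - 0.05*7.749 = 0.1661
f(0.2736, 0.1661) = 5*0.2736^2 + 7*0.1661^2 = 0.5673


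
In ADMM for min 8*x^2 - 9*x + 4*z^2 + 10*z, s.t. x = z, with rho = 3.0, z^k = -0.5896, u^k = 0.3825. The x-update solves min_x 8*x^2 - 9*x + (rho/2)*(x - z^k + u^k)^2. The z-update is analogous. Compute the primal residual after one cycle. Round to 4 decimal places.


ADMM iteration with rho = 3.0, z^k = -0.5896, u^k = 0.3825
Step 1: x-update.
Minimize 8*x^2 - 9*x + (3.0/2)*(x + 0.5896 + 0.3825)^2
FOC: (2*8 + 3.0)*x = 9 + 3.0*(-0.5896 - 0.3825)
x^{k+1} = 0.3202
Step 2: z-update.
Minimize 4*z^2 + 10*z + (3.0/2)*(0.3202 - z + 0.3825)^2
FOC: (2*4 + 3.0)*z = -10 + 3.0*(0.3202 + 0.3825)
z^{k+1} = -0.7174
Step 3: u-update.
u^{k+1} = 0.3825 + 0.3202 + 0.7174 = 1.4201
Step 4: Primal residual = |0.3202 + 0.7174| = 1.0376


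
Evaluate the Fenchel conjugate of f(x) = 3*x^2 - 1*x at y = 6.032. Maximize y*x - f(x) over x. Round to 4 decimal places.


f*(y) = sup_x {y*x - a*x^2 - b*x} = sup_x {(y-b)*x - a*x^2}
FOC: (y - b) - 2a*x = 0 => x* = (y - b)/(2a)
x* = (6.032 + 1)/(2*3) = 1.172
f*(6.032) = (y-b)^2/(4a) = (6.032 + 1)^2/(4*3)
= 49.449/12 = 4.1208


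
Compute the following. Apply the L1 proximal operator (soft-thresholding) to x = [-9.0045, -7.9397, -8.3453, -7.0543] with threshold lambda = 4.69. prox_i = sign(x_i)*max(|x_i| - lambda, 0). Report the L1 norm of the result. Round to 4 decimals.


Soft-thresholding with lambda = 4.69:
prox(-9.0045) = sign(-9.0045)*max(|-9.0045| - 4.69, 0) = -4.3145
prox(-7.9397) = sign(-7.9397)*max(|-7.9397| - 4.69, 0) = -3.2497
prox(-8.3453) = sign(-8.3453)*max(|-8.3453| - 4.69, 0) = -3.6553
prox(-7.0543) = sign(-7.0543)*max(|-7.0543| - 4.69, 0) = -2.3643
prox(x) = [-4.3145, -3.2497, -3.6553, -2.3643]
||prox(x)||_1 = 4.3145 + 3.2497 + 3.6553 + 2.3643 = 13.5838


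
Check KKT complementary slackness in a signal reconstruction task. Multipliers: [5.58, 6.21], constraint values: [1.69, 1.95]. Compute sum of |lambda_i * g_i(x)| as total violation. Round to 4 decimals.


KKT complementary slackness check:
lambda_1 * g_1 = 5.58 * 1.69 = 9.4302
lambda_2 * g_2 = 6.21 * 1.95 = 12.1095
Total violation = 9.4302 + 12.1095 = 21.5397


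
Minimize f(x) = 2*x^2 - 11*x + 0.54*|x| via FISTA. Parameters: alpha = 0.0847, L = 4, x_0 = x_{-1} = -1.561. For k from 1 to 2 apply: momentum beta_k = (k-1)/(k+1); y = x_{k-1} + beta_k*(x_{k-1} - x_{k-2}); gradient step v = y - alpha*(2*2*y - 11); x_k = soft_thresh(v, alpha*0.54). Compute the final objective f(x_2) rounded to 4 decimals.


FISTA on f(x) = 2*x^2 - 11*x + 0.54*|x|
L = 4, alpha = 0.0847
Iteration 1: beta = 0.0, y = -1.561 + 0.0*(-1.561 + 1.561) = -1.561
  grad(y) = -17.244, v = y - alpha*grad = -0.1004
  prox(v) = soft_thresh(-0.1004, 0.0457) = -0.0547
Iteration 2: beta = 0.3333, y = -0.0547 + 0.3333*(-0.0547 + 1.561) = 0.4474
  grad(y) = -9.2104, v = y - alpha*grad = 1.2275
  prox(v) = soft_thresh(1.2275, 0.0457) = 1.1818
f(x_2) = 2*1.1818^2 - 11*1.1818 + 0.54*|1.1818| = -9.5683


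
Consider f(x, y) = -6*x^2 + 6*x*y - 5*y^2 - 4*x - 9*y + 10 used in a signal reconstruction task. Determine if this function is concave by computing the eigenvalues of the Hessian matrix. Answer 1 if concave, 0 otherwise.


The Hessian of f(x,y) = -6*x^2 + 6*x*y - 5*y^2 - 4*x - 9*y + 10 is:
H = [[-12, 6], [6, -10]]
Trace = -12 - 10 = -22
Determinant = -12*-10 - (6)^2 = 84
Discriminant = (-22)^2 - 4*84 = 148.0
Eigenvalues: lambda_1 = -17.0828, lambda_2 = -4.9172
The function is concave.

1


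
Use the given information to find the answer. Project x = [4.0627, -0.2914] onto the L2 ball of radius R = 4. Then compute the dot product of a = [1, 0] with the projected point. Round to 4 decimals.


Step 1: Compute ||x|| (intermediates to 6 decimals).
||x|| = sqrt(4.0627^2 + (-0.2914)^2) = 4.073137
Step 2: Project.
Since ||x|| > R, scale = R/||x|| = 4/4.073137 = 0.982044, proj(x) = scale * x
proj(x) = [3.98975, -0.286168]
Step 3: Dot product.
a^T * proj(x) = 1*3.98975 + 0*(-0.286168) = 3.9898


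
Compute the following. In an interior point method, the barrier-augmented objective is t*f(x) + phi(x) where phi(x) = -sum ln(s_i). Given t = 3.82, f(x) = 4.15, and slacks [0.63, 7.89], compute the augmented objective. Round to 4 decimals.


Step 1: Compute log-barrier.
ln values: [-0.462, 2.0656]
phi = -(-0.462 + 2.0656) = -1.6036
Step 2: Compute augmented objective.
t*f(x) = 3.82*4.15 = 15.853
Total = 15.853 - 1.6036 = 14.2494


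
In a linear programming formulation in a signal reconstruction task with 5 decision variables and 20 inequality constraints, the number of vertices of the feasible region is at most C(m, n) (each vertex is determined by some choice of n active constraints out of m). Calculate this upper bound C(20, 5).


Each vertex corresponds to some choice of n active constraints out of m, so the number of vertices is at most C(m, n) = m! / (n!(m-n)!).
m = 20, n = 5
Numerator: 20 * 19 * 18 * 17 * 16
Denominator: 5! = 120
C(20, 5) = 15504


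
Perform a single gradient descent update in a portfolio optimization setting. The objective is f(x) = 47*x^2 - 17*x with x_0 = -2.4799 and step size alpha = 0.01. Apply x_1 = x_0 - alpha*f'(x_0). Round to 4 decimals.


We compute the gradient at x_0 and apply the update.
f'(x) = 94*x - 17
f'(-2.4799) = 94*-2.4799 - 17 = -250.1106
x_1 = -2.4799 - 0.01*-250.1106 = 0.0212


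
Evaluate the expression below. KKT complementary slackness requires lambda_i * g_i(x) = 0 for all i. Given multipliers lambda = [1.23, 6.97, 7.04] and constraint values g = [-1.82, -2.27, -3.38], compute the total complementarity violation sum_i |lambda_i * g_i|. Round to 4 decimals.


KKT complementary slackness check:
lambda_1 * g_1 = 1.23 * -1.82 = -2.2386
lambda_2 * g_2 = 6.97 * -2.27 = -15.8219
lambda_3 * g_3 = 7.04 * -3.38 = -23.7952
Total violation = 2.2386 + 15.8219 + 23.7952 = 41.8557


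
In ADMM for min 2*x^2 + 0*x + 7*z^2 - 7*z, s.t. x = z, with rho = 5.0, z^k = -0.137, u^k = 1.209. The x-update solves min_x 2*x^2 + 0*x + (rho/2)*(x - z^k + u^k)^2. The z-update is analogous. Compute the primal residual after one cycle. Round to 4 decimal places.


ADMM iteration with rho = 5.0, z^k = -0.137, u^k = 1.209
Step 1: x-update.
Minimize 2*x^2 + 0*x + (5.0/2)*(x + 0.137 + 1.209)^2
FOC: (2*2 + 5.0)*x = 0 + 5.0*(-0.137 - 1.209)
x^{k+1} = -0.7478
Step 2: z-update.
Minimize 7*z^2 - 7*z + (5.0/2)*(-0.7478 - z + 1.209)^2
FOC: (2*7 + 5.0)*z = 7 + 5.0*(-0.7478 + 1.209)
z^{k+1} = 0.4898
Step 3: u-update.
u^{k+1} = 1.209 - 0.7478 - 0.4898 = -0.0286
Step 4: Primal residual = |-0.7478 - 0.4898| = 1.2376


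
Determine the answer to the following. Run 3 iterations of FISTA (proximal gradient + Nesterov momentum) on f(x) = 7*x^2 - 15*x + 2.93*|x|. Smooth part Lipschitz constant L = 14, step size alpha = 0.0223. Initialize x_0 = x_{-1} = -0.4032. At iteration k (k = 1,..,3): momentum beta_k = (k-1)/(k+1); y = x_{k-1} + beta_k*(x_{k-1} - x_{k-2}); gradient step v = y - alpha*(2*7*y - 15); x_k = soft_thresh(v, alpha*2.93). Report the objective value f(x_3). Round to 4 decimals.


FISTA on f(x) = 7*x^2 - 15*x + 2.93*|x|
L = 14, alpha = 0.0223
Iteration 1: beta = 0.0, y = -0.4032 + 0.0*(-0.4032 + 0.4032) = -0.4032
  grad(y) = -20.6448, v = y - alpha*grad = 0.0572
  prox(v) = soft_thresh(0.0572, 0.0653) = 0.0
Iteration 2: beta = 0.3333, y = 0.0 + 0.3333*(0.0 + 0.4032) = 0.1344
  grad(y) = -13.1184, v = y - alpha*grad = 0.4269
  prox(v) = soft_thresh(0.4269, 0.0653) = 0.3616
Iteration 3: beta = 0.5, y = 0.3616 + 0.5*(0.3616 - 0.0) = 0.5424
  grad(y) = -7.4064, v = y - alpha*grad = 0.7076
  prox(v) = soft_thresh(0.7076, 0.0653) = 0.6422
f(x_3) = 7*0.6422^2 - 15*0.6422 + 2.93*|0.6422| = -4.8645


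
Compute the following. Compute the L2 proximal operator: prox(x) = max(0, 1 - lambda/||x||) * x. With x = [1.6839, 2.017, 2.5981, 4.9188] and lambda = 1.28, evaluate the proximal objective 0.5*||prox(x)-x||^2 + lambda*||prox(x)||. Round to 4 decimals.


Step 1: Compute ||x||.
||x|| = 6.1521
Step 2: Compute scaling factor.
scale = max(0, 1 - 1.28/6.1521) = 0.7919
Step 3: prox(x) = [1.3336, 1.5973, 2.0575, 3.8954]
||prox(x)|| = 4.8721
Step 4: Proximal objective.
0.5*||prox-x||^2 = 0.8192
lambda*||prox|| = 6.2363
Total = 7.0555


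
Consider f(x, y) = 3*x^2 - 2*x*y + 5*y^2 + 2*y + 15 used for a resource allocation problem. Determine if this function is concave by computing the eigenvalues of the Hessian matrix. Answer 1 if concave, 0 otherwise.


The Hessian of f(x,y) = 3*x^2 - 2*x*y + 5*y^2 + 2*y + 15 is:
H = [[6, -2], [-2, 10]]
Trace = 6 + 10 = 16
Determinant = 6*10 - (-2)^2 = 56
Discriminant = (16)^2 - 4*56 = 32.0
Eigenvalues: lambda_1 = 5.1716, lambda_2 = 10.8284
The function is not concave.

0


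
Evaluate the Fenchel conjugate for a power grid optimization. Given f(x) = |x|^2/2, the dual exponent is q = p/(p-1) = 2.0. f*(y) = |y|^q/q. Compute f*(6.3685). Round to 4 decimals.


The conjugate exponent q satisfies 1/p + 1/q = 1.
p = 2, so q = 2/(2 - 1) = 2.0
|y|^q = 6.3685^2.0 = 40.5578
f*(6.3685) = 40.5578 / 2.0 = 20.2789


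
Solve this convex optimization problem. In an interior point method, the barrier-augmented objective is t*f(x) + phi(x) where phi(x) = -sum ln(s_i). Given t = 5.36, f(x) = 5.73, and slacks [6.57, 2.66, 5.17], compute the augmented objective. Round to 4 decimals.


Step 1: Compute log-barrier.
ln values: [1.8825, 0.9783, 1.6429]
phi = -(1.8825 + 0.9783 + 1.6429) = -4.5037
Step 2: Compute augmented objective.
t*f(x) = 5.36*5.73 = 30.7128
Total = 30.7128 - 4.5037 = 26.2091


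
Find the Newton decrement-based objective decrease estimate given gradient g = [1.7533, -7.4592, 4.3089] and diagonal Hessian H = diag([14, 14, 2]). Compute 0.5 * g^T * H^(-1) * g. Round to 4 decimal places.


Step 1: H is diagonal, so H^(-1) * g = [0.1252, -0.5328, 2.1545].
Step 2: g^T H^(-1) g = sum_i g_i^2 / H_ii
  = (1.7533)^2/14 + (-7.4592)^2/14 + (4.3089)^2/2
  = 0.2196 + 3.9743 + 9.2833 = 13.4771
Step 3: Objective decrease = 0.5 * g^T H^(-1) g = 6.7386


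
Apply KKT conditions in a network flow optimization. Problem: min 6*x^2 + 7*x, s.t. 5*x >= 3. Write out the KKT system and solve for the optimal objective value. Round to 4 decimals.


Step 1: Try lambda = 0 (constraint inactive).
x_unc = -7/(2*6) = -0.5833
Check: 5*-0.5833 = -2.9165 < 3 -- violated!
Step 2: Constraint must be active: 5*x = 3
x* = 3/5 = 0.6
lambda = (2*6*0.6 + 7)/5 = 2.84
Step 3: Compute optimal value.
f(x*) = 6*0.6^2 + 7*0.6 = 6.36


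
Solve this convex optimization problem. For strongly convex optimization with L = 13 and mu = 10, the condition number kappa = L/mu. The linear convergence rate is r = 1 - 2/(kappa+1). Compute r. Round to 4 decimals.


Step 1: Compute the condition number.
kappa = L/mu = 13/10 = 1.3
Step 2: Compute the convergence rate.
r = 1 - 2/(kappa + 1) = 1 - 2*mu/(L + mu) = (L - mu)/(L + mu) = 3/23 = 0.1304


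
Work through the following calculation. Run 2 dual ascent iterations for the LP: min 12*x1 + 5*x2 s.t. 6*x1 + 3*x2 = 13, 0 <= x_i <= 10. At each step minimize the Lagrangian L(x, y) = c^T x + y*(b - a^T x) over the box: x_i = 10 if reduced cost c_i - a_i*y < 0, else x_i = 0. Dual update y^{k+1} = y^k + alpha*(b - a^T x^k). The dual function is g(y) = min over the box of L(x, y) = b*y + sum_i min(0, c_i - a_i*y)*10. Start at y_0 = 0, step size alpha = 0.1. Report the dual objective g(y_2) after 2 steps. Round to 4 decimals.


Dual ascent for LP: min 12*x1 + 5*x2, 6*x1 + 3*x2 = 13, 0 <= x_i <= 10
Step 1: y^k = 0.0, reduced costs: (12.0, 5.0)
  x^k = (0.0, 0.0), subgradient = b - a^T x = 13.0
  y^{k+1} = 0.0 + 0.1*13.0 = 1.3
Step 2: y^k = 1.3, reduced costs: (4.2, 1.1)
  x^k = (0.0, 0.0), subgradient = b - a^T x = 13.0
  y^{k+1} = 1.3 + 0.1*13.0 = 2.6
Dual objective at y_2 = 2.6: reduced costs (-3.6, -2.8), box minimizer x = (10.0, 10.0)
g(y_2) = b*y + (c1 - a1*y)*x1 + (c2 - a2*y)*x2 = 13*2.6 + (-3.6)*10.0 + (-2.8)*10.0 = 33.8 - 36.0 - 28.0 = -30.2


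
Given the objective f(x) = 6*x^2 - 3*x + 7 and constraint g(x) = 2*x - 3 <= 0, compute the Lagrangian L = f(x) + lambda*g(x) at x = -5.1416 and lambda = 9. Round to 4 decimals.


Step 1: Evaluate f(x).
f(-5.1416) = 6*(-5.1416)^2 - 3*(-5.1416) + 7 = 181.0411
Step 2: Evaluate g(x).
g(-5.1416) = 2*-5.1416 - 3 = -13.2832
Step 3: Compute Lagrangian.
L = 181.0411 + 9*-13.2832 = 61.4923


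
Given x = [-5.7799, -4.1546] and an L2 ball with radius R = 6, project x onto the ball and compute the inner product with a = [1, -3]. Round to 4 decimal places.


Step 1: Compute ||x|| (intermediates to 6 decimals).
||x|| = sqrt((-5.7799)^2 + (-4.1546)^2) = 7.118142
Step 2: Project.
Since ||x|| > R, scale = R/||x|| = 6/7.118142 = 0.842917, proj(x) = scale * x
proj(x) = [-4.871976, -3.501983]
Step 3: Dot product.
a^T * proj(x) = 1*(-4.871976) - 3*(-3.501983) = 5.634


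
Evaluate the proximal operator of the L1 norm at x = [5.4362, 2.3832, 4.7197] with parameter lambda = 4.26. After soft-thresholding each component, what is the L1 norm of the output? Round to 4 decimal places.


Soft-thresholding with lambda = 4.26:
prox(5.4362) = sign(5.4362)*max(|5.4362| - 4.26, 0) = 1.1762
prox(2.3832) = sign(2.3832)*max(|2.3832| - 4.26, 0) = 0.0
prox(4.7197) = sign(4.7197)*max(|4.7197| - 4.26, 0) = 0.4597
prox(x) = [1.1762, 0.0, 0.4597]
||prox(x)||_1 = 1.1762 + 0.0 + 0.4597 = 1.6359


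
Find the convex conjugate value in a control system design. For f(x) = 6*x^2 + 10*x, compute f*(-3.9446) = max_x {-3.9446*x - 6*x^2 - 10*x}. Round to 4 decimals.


f*(y) = sup_x {y*x - a*x^2 - b*x} = sup_x {(y-b)*x - a*x^2}
FOC: (y - b) - 2a*x = 0 => x* = (y - b)/(2a)
x* = (-3.9446 - 10)/(2*6) = -1.1621
f*(-3.9446) = (y-b)^2/(4a) = (-3.9446 - 10)^2/(4*6)
= 194.4519/24 = 8.1022


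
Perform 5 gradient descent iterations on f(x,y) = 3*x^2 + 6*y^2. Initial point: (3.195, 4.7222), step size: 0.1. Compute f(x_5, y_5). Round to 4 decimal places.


Gradient descent on f(x,y) = 3*x^2 + 6*y^2.
Starting point: (3.195, 4.7222), alpha = 0.1
Step 1: grad_x = 2*3*3.195 = 19.17, grad_y = 2*6*4.7222 = 56.6664
  x_1 = 3.195 - 0.1*19.17 = 1.278
  y_1 = 4.7222 - 0.1*56.6664 = -0.9444
Step 2: grad_x = 2*3*1.278 = 7.668, grad_y = 2*6*-0.9444 = -11.3333
  x_2 = 1.278 - 0.1*7.668 = 0.5112
  y_2 = -0.9444 - 0.1*-11.3333 = 0.1889
Step 3: grad_x = 2*3*0.5112 = 3.0672, grad_y = 2*6*0.1889 = 2.2667
  x_3 = 0.5112 - 0.1*3.0672 = 0.2045
  y_3 = 0.1889 - 0.1*2.2667 = -0.0378
Step 4: grad_x = 2*3*0.2045 = 1.2269, grad_y = 2*6*-0.0378 = -0.4533
  x_4 = 0.2045 - 0.1*1.2269 = 0.0818
  y_4 = -0.0378 - 0.1*-0.4533 = 0.0076
Step 5: grad_x = 2*3*0.0818 = 0.4908, grad_y = 2*6*0.0076 = 0.0907
  x_5 = 0.0818 - 0.1*0.4908 = 0.0327
  y_5 = 0.0076 - 0.1*0.0907 = -0.0015
f(0.0327, -0.0015) = 3*0.0327^2 + 6*(-0.0015)^2 = 0.0032


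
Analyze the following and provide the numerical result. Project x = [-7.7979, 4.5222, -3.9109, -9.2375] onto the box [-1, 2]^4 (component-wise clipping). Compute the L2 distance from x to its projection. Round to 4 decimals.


Project each component onto [-1, 2].
clip(-7.7979) = -1.0, clip(4.5222) = 2.0, clip(-3.9109) = -1.0, clip(-9.2375) = -1.0
Projection = [-1.0, 2.0, -1.0, -1.0]
Squared diffs: [46.2114, 6.3615, 8.4733, 67.8564]
Distance = sqrt(128.9026) = 11.3535


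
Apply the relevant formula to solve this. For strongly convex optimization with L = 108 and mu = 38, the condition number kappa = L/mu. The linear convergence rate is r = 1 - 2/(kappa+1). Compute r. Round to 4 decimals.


Step 1: Compute the condition number.
kappa = L/mu = 108/38 = 2.8421
Step 2: Compute the convergence rate.
r = 1 - 2/(kappa + 1) = 1 - 2*mu/(L + mu) = (L - mu)/(L + mu) = 70/146 = 0.4795


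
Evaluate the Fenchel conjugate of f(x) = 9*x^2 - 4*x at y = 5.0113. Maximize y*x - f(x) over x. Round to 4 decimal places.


f*(y) = sup_x {y*x - a*x^2 - b*x} = sup_x {(y-b)*x - a*x^2}
FOC: (y - b) - 2a*x = 0 => x* = (y - b)/(2a)
x* = (5.0113 + 4)/(2*9) = 0.5006
f*(5.0113) = (y-b)^2/(4a) = (5.0113 + 4)^2/(4*9)
= 81.2035/36 = 2.2557


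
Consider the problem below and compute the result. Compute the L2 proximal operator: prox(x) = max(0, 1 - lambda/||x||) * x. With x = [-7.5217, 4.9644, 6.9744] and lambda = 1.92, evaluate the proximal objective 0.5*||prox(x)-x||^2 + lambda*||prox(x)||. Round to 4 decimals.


Step 1: Compute ||x||.
||x|| = 11.3958
Step 2: Compute scaling factor.
scale = max(0, 1 - 1.92/11.3958) = 0.8315
Step 3: prox(x) = [-6.2544, 4.128, 5.7993]
||prox(x)|| = 9.4758
Step 4: Proximal objective.
0.5*||prox-x||^2 = 1.8432
lambda*||prox|| = 18.1935
Total = 20.0367


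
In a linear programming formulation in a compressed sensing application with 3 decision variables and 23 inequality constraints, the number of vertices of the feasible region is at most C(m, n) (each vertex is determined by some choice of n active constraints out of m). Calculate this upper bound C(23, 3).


Each vertex corresponds to some choice of n active constraints out of m, so the number of vertices is at most C(m, n) = m! / (n!(m-n)!).
m = 23, n = 3
Numerator: 23 * 22 * 21
Denominator: 3! = 6
C(23, 3) = 1771


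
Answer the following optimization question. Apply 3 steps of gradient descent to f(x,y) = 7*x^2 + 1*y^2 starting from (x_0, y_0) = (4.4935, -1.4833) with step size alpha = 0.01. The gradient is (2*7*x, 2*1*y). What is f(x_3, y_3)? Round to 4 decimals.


Gradient descent on f(x,y) = 7*x^2 + 1*y^2.
Starting point: (4.4935, -1.4833), alpha = 0.01
Step 1: grad_x = 2*7*4.4935 = 62.909, grad_y = 2*1*-1.4833 = -2.9666
  x_1 = 4.4935 - 0.01*62.909 = 3.8644
  y_1 = -1.4833 - 0.01*-2.9666 = -1.4536
Step 2: grad_x = 2*7*3.8644 = 54.1017, grad_y = 2*1*-1.4536 = -2.9073
  x_2 = 3.8644 - 0.01*54.1017 = 3.3234
  y_2 = -1.4536 - 0.01*-2.9073 = -1.4246
Step 3: grad_x = 2*7*3.3234 = 46.5275, grad_y = 2*1*-1.4246 = -2.8491
  x_3 = 3.3234 - 0.01*46.5275 = 2.8581
  y_3 = -1.4246 - 0.01*-2.8491 = -1.3961
f(2.8581, -1.3961) = 7*2.8581^2 + 1*(-1.3961)^2 = 59.1309


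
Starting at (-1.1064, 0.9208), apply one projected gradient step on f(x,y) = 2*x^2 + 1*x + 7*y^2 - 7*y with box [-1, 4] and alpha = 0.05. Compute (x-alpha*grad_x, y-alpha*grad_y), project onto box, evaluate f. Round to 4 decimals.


Step 1: Compute gradient at (-1.1064, 0.9208).
grad_x = 2*2*-1.1064 + 1 = -3.4256
grad_y = 2*7*0.9208 - 7 = 5.8912
Step 2: Gradient step.
x_raw = -1.1064 - 0.05*-3.4256 = -0.9351
y_raw = 0.9208 - 0.05*5.8912 = 0.6262
Step 3: Project onto [-1, 4].
x_proj = clip(-0.9351) = -0.9351
y_proj = clip(0.6262) = 0.6262
Step 4: Evaluate f.
f(-0.9351, 0.6262) = -0.8247


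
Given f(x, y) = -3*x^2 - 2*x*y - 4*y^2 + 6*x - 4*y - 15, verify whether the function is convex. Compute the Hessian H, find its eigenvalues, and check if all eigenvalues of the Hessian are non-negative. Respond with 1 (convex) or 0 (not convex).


The Hessian of f(x,y) = -3*x^2 - 2*x*y - 4*y^2 + 6*x - 4*y - 15 is:
H = [[-6, -2], [-2, -8]]
Trace = -6 - 8 = -14
Determinant = -6*-8 - (-2)^2 = 44
Discriminant = (-14)^2 - 4*44 = 20.0
Eigenvalues: lambda_1 = -9.2361, lambda_2 = -4.7639
The function is not convex.

0


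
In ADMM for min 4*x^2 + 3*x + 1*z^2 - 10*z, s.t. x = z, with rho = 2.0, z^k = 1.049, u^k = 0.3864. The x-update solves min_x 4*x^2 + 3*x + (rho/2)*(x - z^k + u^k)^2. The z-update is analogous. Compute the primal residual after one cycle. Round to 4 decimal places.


ADMM iteration with rho = 2.0, z^k = 1.049, u^k = 0.3864
Step 1: x-update.
Minimize 4*x^2 + 3*x + (2.0/2)*(x - 1.049 + 0.3864)^2
FOC: (2*4 + 2.0)*x = -3 + 2.0*(1.049 - 0.3864)
x^{k+1} = -0.1675
Step 2: z-update.
Minimize 1*z^2 - 10*z + (2.0/2)*(-0.1675 - z + 0.3864)^2
FOC: (2*1 + 2.0)*z = 10 + 2.0*(-0.1675 + 0.3864)
z^{k+1} = 2.6095
Step 3: u-update.
u^{k+1} = 0.3864 - 0.1675 - 2.6095 = -2.3905
Step 4: Primal residual = |-0.1675 - 2.6095| = 2.7769


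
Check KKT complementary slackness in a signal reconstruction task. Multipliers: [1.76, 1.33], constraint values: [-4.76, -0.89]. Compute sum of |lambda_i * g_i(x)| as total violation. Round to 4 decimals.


KKT complementary slackness check:
lambda_1 * g_1 = 1.76 * -4.76 = -8.3776
lambda_2 * g_2 = 1.33 * -0.89 = -1.1837
Total violation = 8.3776 + 1.1837 = 9.5613


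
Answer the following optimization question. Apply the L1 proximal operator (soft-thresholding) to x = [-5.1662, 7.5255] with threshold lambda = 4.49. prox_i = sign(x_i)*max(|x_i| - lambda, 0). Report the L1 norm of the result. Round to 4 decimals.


Soft-thresholding with lambda = 4.49:
prox(-5.1662) = sign(-5.1662)*max(|-5.1662| - 4.49, 0) = -0.6762
prox(7.5255) = sign(7.5255)*max(|7.5255| - 4.49, 0) = 3.0355
prox(x) = [-0.6762, 3.0355]
||prox(x)||_1 = 0.6762 + 3.0355 = 3.7117
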